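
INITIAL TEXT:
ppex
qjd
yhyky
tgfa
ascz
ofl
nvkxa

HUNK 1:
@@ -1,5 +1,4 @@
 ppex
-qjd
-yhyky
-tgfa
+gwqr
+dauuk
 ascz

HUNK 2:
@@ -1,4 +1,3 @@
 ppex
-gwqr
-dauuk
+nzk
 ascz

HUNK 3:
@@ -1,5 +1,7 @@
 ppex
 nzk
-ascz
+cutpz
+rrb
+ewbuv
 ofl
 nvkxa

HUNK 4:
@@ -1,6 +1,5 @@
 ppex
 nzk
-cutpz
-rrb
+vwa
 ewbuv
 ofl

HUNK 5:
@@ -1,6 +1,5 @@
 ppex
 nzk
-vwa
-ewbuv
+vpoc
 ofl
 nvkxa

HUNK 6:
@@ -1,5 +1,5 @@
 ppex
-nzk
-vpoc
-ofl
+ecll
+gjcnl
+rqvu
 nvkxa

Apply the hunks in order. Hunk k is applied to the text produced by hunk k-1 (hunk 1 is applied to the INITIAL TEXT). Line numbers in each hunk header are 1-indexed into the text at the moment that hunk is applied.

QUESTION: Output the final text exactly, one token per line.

Answer: ppex
ecll
gjcnl
rqvu
nvkxa

Derivation:
Hunk 1: at line 1 remove [qjd,yhyky,tgfa] add [gwqr,dauuk] -> 6 lines: ppex gwqr dauuk ascz ofl nvkxa
Hunk 2: at line 1 remove [gwqr,dauuk] add [nzk] -> 5 lines: ppex nzk ascz ofl nvkxa
Hunk 3: at line 1 remove [ascz] add [cutpz,rrb,ewbuv] -> 7 lines: ppex nzk cutpz rrb ewbuv ofl nvkxa
Hunk 4: at line 1 remove [cutpz,rrb] add [vwa] -> 6 lines: ppex nzk vwa ewbuv ofl nvkxa
Hunk 5: at line 1 remove [vwa,ewbuv] add [vpoc] -> 5 lines: ppex nzk vpoc ofl nvkxa
Hunk 6: at line 1 remove [nzk,vpoc,ofl] add [ecll,gjcnl,rqvu] -> 5 lines: ppex ecll gjcnl rqvu nvkxa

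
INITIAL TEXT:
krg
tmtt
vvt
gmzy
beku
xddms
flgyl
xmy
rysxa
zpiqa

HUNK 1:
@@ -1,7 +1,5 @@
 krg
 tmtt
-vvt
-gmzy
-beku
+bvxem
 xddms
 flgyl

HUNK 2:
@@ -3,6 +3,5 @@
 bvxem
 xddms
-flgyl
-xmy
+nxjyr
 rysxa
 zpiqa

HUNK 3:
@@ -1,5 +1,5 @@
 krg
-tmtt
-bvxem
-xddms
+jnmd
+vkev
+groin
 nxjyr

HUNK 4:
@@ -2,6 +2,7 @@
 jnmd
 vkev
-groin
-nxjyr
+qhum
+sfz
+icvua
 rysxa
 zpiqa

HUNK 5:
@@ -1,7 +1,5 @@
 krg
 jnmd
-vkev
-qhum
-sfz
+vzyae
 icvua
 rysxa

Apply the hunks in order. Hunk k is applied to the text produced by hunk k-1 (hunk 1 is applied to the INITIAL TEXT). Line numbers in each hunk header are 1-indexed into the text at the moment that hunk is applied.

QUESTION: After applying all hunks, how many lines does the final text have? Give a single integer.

Answer: 6

Derivation:
Hunk 1: at line 1 remove [vvt,gmzy,beku] add [bvxem] -> 8 lines: krg tmtt bvxem xddms flgyl xmy rysxa zpiqa
Hunk 2: at line 3 remove [flgyl,xmy] add [nxjyr] -> 7 lines: krg tmtt bvxem xddms nxjyr rysxa zpiqa
Hunk 3: at line 1 remove [tmtt,bvxem,xddms] add [jnmd,vkev,groin] -> 7 lines: krg jnmd vkev groin nxjyr rysxa zpiqa
Hunk 4: at line 2 remove [groin,nxjyr] add [qhum,sfz,icvua] -> 8 lines: krg jnmd vkev qhum sfz icvua rysxa zpiqa
Hunk 5: at line 1 remove [vkev,qhum,sfz] add [vzyae] -> 6 lines: krg jnmd vzyae icvua rysxa zpiqa
Final line count: 6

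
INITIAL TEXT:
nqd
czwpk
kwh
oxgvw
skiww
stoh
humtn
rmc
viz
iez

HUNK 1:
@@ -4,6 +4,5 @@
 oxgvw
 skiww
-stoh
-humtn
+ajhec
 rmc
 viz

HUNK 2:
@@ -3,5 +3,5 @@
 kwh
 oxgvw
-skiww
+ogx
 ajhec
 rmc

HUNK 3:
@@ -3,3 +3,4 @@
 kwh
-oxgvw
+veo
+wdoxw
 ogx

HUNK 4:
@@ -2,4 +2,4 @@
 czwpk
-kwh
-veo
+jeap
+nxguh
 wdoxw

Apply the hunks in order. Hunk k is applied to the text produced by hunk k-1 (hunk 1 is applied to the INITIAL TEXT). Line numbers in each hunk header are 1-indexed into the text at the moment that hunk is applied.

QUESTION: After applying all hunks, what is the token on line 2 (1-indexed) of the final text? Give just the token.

Answer: czwpk

Derivation:
Hunk 1: at line 4 remove [stoh,humtn] add [ajhec] -> 9 lines: nqd czwpk kwh oxgvw skiww ajhec rmc viz iez
Hunk 2: at line 3 remove [skiww] add [ogx] -> 9 lines: nqd czwpk kwh oxgvw ogx ajhec rmc viz iez
Hunk 3: at line 3 remove [oxgvw] add [veo,wdoxw] -> 10 lines: nqd czwpk kwh veo wdoxw ogx ajhec rmc viz iez
Hunk 4: at line 2 remove [kwh,veo] add [jeap,nxguh] -> 10 lines: nqd czwpk jeap nxguh wdoxw ogx ajhec rmc viz iez
Final line 2: czwpk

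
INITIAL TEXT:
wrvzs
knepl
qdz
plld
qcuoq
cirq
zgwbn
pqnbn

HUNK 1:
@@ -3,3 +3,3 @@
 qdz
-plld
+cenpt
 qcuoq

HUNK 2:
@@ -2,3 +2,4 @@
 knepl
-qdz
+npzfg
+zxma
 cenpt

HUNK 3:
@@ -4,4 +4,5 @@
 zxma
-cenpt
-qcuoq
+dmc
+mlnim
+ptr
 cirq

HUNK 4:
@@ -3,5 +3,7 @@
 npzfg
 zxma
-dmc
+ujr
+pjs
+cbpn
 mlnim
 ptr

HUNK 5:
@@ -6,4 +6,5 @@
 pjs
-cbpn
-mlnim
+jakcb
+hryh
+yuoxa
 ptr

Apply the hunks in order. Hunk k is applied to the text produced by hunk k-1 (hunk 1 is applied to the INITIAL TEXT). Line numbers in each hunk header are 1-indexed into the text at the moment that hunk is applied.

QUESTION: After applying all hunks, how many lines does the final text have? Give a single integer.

Hunk 1: at line 3 remove [plld] add [cenpt] -> 8 lines: wrvzs knepl qdz cenpt qcuoq cirq zgwbn pqnbn
Hunk 2: at line 2 remove [qdz] add [npzfg,zxma] -> 9 lines: wrvzs knepl npzfg zxma cenpt qcuoq cirq zgwbn pqnbn
Hunk 3: at line 4 remove [cenpt,qcuoq] add [dmc,mlnim,ptr] -> 10 lines: wrvzs knepl npzfg zxma dmc mlnim ptr cirq zgwbn pqnbn
Hunk 4: at line 3 remove [dmc] add [ujr,pjs,cbpn] -> 12 lines: wrvzs knepl npzfg zxma ujr pjs cbpn mlnim ptr cirq zgwbn pqnbn
Hunk 5: at line 6 remove [cbpn,mlnim] add [jakcb,hryh,yuoxa] -> 13 lines: wrvzs knepl npzfg zxma ujr pjs jakcb hryh yuoxa ptr cirq zgwbn pqnbn
Final line count: 13

Answer: 13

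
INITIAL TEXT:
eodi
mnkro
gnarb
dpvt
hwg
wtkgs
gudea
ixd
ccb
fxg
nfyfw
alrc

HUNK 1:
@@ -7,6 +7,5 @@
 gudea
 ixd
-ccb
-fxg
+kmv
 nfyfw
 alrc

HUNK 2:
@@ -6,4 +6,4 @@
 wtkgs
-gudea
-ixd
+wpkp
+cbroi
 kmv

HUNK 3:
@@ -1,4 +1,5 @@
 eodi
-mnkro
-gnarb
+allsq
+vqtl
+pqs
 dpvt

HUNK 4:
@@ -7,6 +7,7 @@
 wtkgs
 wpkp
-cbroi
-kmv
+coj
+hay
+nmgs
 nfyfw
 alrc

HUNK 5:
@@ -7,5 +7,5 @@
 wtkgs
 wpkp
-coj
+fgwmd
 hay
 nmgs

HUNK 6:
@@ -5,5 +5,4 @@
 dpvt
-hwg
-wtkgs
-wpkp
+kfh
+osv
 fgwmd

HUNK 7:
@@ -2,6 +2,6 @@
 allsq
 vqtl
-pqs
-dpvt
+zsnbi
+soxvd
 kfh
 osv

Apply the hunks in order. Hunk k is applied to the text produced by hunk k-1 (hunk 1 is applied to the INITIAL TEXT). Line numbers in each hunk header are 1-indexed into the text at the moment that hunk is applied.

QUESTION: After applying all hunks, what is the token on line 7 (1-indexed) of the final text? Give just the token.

Answer: osv

Derivation:
Hunk 1: at line 7 remove [ccb,fxg] add [kmv] -> 11 lines: eodi mnkro gnarb dpvt hwg wtkgs gudea ixd kmv nfyfw alrc
Hunk 2: at line 6 remove [gudea,ixd] add [wpkp,cbroi] -> 11 lines: eodi mnkro gnarb dpvt hwg wtkgs wpkp cbroi kmv nfyfw alrc
Hunk 3: at line 1 remove [mnkro,gnarb] add [allsq,vqtl,pqs] -> 12 lines: eodi allsq vqtl pqs dpvt hwg wtkgs wpkp cbroi kmv nfyfw alrc
Hunk 4: at line 7 remove [cbroi,kmv] add [coj,hay,nmgs] -> 13 lines: eodi allsq vqtl pqs dpvt hwg wtkgs wpkp coj hay nmgs nfyfw alrc
Hunk 5: at line 7 remove [coj] add [fgwmd] -> 13 lines: eodi allsq vqtl pqs dpvt hwg wtkgs wpkp fgwmd hay nmgs nfyfw alrc
Hunk 6: at line 5 remove [hwg,wtkgs,wpkp] add [kfh,osv] -> 12 lines: eodi allsq vqtl pqs dpvt kfh osv fgwmd hay nmgs nfyfw alrc
Hunk 7: at line 2 remove [pqs,dpvt] add [zsnbi,soxvd] -> 12 lines: eodi allsq vqtl zsnbi soxvd kfh osv fgwmd hay nmgs nfyfw alrc
Final line 7: osv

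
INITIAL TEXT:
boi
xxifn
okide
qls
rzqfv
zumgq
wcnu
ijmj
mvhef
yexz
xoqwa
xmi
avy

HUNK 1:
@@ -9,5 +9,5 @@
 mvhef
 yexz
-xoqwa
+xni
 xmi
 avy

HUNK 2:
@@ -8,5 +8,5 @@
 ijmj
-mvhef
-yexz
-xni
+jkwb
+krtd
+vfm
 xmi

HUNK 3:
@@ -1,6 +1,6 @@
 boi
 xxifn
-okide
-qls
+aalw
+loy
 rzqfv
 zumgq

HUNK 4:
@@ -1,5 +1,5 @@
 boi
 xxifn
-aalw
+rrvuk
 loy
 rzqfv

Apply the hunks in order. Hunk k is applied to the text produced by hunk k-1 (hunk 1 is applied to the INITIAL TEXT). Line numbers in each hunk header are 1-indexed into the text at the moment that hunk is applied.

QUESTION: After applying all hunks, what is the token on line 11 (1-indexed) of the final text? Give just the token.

Hunk 1: at line 9 remove [xoqwa] add [xni] -> 13 lines: boi xxifn okide qls rzqfv zumgq wcnu ijmj mvhef yexz xni xmi avy
Hunk 2: at line 8 remove [mvhef,yexz,xni] add [jkwb,krtd,vfm] -> 13 lines: boi xxifn okide qls rzqfv zumgq wcnu ijmj jkwb krtd vfm xmi avy
Hunk 3: at line 1 remove [okide,qls] add [aalw,loy] -> 13 lines: boi xxifn aalw loy rzqfv zumgq wcnu ijmj jkwb krtd vfm xmi avy
Hunk 4: at line 1 remove [aalw] add [rrvuk] -> 13 lines: boi xxifn rrvuk loy rzqfv zumgq wcnu ijmj jkwb krtd vfm xmi avy
Final line 11: vfm

Answer: vfm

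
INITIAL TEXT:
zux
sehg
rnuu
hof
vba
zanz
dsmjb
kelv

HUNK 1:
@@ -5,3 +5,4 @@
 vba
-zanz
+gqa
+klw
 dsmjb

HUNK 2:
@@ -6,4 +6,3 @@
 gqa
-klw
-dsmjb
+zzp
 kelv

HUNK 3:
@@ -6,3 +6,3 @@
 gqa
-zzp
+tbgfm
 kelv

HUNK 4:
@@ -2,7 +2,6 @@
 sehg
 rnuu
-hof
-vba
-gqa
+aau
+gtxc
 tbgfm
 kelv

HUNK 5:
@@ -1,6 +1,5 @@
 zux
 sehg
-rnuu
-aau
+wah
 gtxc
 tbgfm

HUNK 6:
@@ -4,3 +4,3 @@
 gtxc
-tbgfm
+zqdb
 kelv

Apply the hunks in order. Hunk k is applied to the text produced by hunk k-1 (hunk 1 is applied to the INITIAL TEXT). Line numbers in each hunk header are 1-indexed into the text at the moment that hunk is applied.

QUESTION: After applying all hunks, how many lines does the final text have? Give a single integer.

Answer: 6

Derivation:
Hunk 1: at line 5 remove [zanz] add [gqa,klw] -> 9 lines: zux sehg rnuu hof vba gqa klw dsmjb kelv
Hunk 2: at line 6 remove [klw,dsmjb] add [zzp] -> 8 lines: zux sehg rnuu hof vba gqa zzp kelv
Hunk 3: at line 6 remove [zzp] add [tbgfm] -> 8 lines: zux sehg rnuu hof vba gqa tbgfm kelv
Hunk 4: at line 2 remove [hof,vba,gqa] add [aau,gtxc] -> 7 lines: zux sehg rnuu aau gtxc tbgfm kelv
Hunk 5: at line 1 remove [rnuu,aau] add [wah] -> 6 lines: zux sehg wah gtxc tbgfm kelv
Hunk 6: at line 4 remove [tbgfm] add [zqdb] -> 6 lines: zux sehg wah gtxc zqdb kelv
Final line count: 6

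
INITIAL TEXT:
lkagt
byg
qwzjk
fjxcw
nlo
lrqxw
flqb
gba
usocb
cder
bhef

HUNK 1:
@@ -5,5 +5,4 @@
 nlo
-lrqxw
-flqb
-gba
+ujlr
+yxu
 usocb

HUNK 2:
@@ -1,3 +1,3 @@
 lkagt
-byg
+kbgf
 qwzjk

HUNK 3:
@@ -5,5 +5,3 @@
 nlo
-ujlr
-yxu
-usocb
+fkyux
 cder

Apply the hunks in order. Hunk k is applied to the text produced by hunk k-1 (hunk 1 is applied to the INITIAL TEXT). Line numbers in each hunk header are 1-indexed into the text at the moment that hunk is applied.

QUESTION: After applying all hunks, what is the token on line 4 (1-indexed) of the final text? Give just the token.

Hunk 1: at line 5 remove [lrqxw,flqb,gba] add [ujlr,yxu] -> 10 lines: lkagt byg qwzjk fjxcw nlo ujlr yxu usocb cder bhef
Hunk 2: at line 1 remove [byg] add [kbgf] -> 10 lines: lkagt kbgf qwzjk fjxcw nlo ujlr yxu usocb cder bhef
Hunk 3: at line 5 remove [ujlr,yxu,usocb] add [fkyux] -> 8 lines: lkagt kbgf qwzjk fjxcw nlo fkyux cder bhef
Final line 4: fjxcw

Answer: fjxcw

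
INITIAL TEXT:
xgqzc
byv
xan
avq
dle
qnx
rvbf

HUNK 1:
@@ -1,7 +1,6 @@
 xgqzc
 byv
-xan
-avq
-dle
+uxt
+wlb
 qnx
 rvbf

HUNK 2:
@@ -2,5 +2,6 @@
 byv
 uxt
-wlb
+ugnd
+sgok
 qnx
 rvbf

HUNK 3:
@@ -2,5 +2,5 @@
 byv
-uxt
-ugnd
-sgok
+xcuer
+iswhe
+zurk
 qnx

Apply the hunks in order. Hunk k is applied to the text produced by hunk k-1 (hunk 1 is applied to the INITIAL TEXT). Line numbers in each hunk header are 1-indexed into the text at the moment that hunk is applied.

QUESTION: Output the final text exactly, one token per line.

Answer: xgqzc
byv
xcuer
iswhe
zurk
qnx
rvbf

Derivation:
Hunk 1: at line 1 remove [xan,avq,dle] add [uxt,wlb] -> 6 lines: xgqzc byv uxt wlb qnx rvbf
Hunk 2: at line 2 remove [wlb] add [ugnd,sgok] -> 7 lines: xgqzc byv uxt ugnd sgok qnx rvbf
Hunk 3: at line 2 remove [uxt,ugnd,sgok] add [xcuer,iswhe,zurk] -> 7 lines: xgqzc byv xcuer iswhe zurk qnx rvbf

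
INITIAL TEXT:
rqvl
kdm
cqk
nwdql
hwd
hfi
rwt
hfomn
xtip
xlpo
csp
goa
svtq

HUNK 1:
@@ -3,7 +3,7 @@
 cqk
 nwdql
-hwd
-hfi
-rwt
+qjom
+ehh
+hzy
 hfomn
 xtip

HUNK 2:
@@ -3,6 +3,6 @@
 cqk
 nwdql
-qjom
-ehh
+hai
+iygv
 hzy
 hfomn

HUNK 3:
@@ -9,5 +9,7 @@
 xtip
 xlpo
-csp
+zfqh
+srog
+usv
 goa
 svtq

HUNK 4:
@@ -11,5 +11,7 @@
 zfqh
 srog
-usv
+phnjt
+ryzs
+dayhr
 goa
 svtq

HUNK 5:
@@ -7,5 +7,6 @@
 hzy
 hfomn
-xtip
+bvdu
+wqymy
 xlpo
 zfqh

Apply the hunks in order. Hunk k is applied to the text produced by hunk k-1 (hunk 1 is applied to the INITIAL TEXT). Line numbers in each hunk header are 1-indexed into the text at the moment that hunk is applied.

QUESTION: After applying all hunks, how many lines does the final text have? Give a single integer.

Answer: 18

Derivation:
Hunk 1: at line 3 remove [hwd,hfi,rwt] add [qjom,ehh,hzy] -> 13 lines: rqvl kdm cqk nwdql qjom ehh hzy hfomn xtip xlpo csp goa svtq
Hunk 2: at line 3 remove [qjom,ehh] add [hai,iygv] -> 13 lines: rqvl kdm cqk nwdql hai iygv hzy hfomn xtip xlpo csp goa svtq
Hunk 3: at line 9 remove [csp] add [zfqh,srog,usv] -> 15 lines: rqvl kdm cqk nwdql hai iygv hzy hfomn xtip xlpo zfqh srog usv goa svtq
Hunk 4: at line 11 remove [usv] add [phnjt,ryzs,dayhr] -> 17 lines: rqvl kdm cqk nwdql hai iygv hzy hfomn xtip xlpo zfqh srog phnjt ryzs dayhr goa svtq
Hunk 5: at line 7 remove [xtip] add [bvdu,wqymy] -> 18 lines: rqvl kdm cqk nwdql hai iygv hzy hfomn bvdu wqymy xlpo zfqh srog phnjt ryzs dayhr goa svtq
Final line count: 18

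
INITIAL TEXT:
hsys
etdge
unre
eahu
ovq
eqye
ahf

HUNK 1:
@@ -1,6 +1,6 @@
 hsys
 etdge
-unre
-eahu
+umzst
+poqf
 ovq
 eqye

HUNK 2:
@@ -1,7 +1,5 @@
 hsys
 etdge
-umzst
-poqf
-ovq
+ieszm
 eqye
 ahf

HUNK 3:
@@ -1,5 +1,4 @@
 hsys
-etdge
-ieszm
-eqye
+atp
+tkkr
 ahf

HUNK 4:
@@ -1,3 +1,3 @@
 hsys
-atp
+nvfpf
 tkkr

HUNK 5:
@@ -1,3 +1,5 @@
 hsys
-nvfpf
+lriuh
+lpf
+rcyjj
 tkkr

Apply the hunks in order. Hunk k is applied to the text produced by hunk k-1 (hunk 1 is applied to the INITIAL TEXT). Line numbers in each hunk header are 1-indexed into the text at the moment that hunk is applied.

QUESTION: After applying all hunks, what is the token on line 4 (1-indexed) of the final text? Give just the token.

Hunk 1: at line 1 remove [unre,eahu] add [umzst,poqf] -> 7 lines: hsys etdge umzst poqf ovq eqye ahf
Hunk 2: at line 1 remove [umzst,poqf,ovq] add [ieszm] -> 5 lines: hsys etdge ieszm eqye ahf
Hunk 3: at line 1 remove [etdge,ieszm,eqye] add [atp,tkkr] -> 4 lines: hsys atp tkkr ahf
Hunk 4: at line 1 remove [atp] add [nvfpf] -> 4 lines: hsys nvfpf tkkr ahf
Hunk 5: at line 1 remove [nvfpf] add [lriuh,lpf,rcyjj] -> 6 lines: hsys lriuh lpf rcyjj tkkr ahf
Final line 4: rcyjj

Answer: rcyjj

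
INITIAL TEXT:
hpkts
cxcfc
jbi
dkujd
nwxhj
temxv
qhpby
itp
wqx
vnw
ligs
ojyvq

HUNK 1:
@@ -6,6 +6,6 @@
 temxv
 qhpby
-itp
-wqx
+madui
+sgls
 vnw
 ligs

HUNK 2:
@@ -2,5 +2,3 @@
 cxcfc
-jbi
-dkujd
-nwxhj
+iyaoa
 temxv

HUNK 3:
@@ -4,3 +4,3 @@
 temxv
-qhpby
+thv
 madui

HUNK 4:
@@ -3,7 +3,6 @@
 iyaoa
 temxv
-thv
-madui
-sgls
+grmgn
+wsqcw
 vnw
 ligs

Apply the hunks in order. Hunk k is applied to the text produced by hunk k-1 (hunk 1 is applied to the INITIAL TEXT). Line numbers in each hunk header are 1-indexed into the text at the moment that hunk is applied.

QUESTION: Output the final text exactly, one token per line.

Hunk 1: at line 6 remove [itp,wqx] add [madui,sgls] -> 12 lines: hpkts cxcfc jbi dkujd nwxhj temxv qhpby madui sgls vnw ligs ojyvq
Hunk 2: at line 2 remove [jbi,dkujd,nwxhj] add [iyaoa] -> 10 lines: hpkts cxcfc iyaoa temxv qhpby madui sgls vnw ligs ojyvq
Hunk 3: at line 4 remove [qhpby] add [thv] -> 10 lines: hpkts cxcfc iyaoa temxv thv madui sgls vnw ligs ojyvq
Hunk 4: at line 3 remove [thv,madui,sgls] add [grmgn,wsqcw] -> 9 lines: hpkts cxcfc iyaoa temxv grmgn wsqcw vnw ligs ojyvq

Answer: hpkts
cxcfc
iyaoa
temxv
grmgn
wsqcw
vnw
ligs
ojyvq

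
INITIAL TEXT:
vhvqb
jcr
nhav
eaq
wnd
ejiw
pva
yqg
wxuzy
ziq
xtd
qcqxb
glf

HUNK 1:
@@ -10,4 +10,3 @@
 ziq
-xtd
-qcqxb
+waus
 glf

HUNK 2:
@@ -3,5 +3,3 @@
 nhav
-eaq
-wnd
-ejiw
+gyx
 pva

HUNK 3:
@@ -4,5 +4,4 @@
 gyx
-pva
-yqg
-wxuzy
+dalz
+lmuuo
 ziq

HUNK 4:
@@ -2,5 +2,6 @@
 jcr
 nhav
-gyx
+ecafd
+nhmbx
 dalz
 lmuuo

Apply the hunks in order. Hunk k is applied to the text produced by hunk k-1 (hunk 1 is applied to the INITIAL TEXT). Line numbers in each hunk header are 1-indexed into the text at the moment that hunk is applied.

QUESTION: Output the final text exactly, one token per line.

Hunk 1: at line 10 remove [xtd,qcqxb] add [waus] -> 12 lines: vhvqb jcr nhav eaq wnd ejiw pva yqg wxuzy ziq waus glf
Hunk 2: at line 3 remove [eaq,wnd,ejiw] add [gyx] -> 10 lines: vhvqb jcr nhav gyx pva yqg wxuzy ziq waus glf
Hunk 3: at line 4 remove [pva,yqg,wxuzy] add [dalz,lmuuo] -> 9 lines: vhvqb jcr nhav gyx dalz lmuuo ziq waus glf
Hunk 4: at line 2 remove [gyx] add [ecafd,nhmbx] -> 10 lines: vhvqb jcr nhav ecafd nhmbx dalz lmuuo ziq waus glf

Answer: vhvqb
jcr
nhav
ecafd
nhmbx
dalz
lmuuo
ziq
waus
glf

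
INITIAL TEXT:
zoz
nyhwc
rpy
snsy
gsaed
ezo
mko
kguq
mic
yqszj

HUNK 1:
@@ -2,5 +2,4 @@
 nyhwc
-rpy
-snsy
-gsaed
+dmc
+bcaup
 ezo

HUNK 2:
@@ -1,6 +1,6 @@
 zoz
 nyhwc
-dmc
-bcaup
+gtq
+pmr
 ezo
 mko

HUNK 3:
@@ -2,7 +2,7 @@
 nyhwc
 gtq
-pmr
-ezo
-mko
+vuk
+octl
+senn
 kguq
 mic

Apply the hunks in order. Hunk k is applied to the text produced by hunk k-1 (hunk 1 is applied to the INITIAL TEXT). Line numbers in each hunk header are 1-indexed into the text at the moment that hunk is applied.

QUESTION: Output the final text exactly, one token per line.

Hunk 1: at line 2 remove [rpy,snsy,gsaed] add [dmc,bcaup] -> 9 lines: zoz nyhwc dmc bcaup ezo mko kguq mic yqszj
Hunk 2: at line 1 remove [dmc,bcaup] add [gtq,pmr] -> 9 lines: zoz nyhwc gtq pmr ezo mko kguq mic yqszj
Hunk 3: at line 2 remove [pmr,ezo,mko] add [vuk,octl,senn] -> 9 lines: zoz nyhwc gtq vuk octl senn kguq mic yqszj

Answer: zoz
nyhwc
gtq
vuk
octl
senn
kguq
mic
yqszj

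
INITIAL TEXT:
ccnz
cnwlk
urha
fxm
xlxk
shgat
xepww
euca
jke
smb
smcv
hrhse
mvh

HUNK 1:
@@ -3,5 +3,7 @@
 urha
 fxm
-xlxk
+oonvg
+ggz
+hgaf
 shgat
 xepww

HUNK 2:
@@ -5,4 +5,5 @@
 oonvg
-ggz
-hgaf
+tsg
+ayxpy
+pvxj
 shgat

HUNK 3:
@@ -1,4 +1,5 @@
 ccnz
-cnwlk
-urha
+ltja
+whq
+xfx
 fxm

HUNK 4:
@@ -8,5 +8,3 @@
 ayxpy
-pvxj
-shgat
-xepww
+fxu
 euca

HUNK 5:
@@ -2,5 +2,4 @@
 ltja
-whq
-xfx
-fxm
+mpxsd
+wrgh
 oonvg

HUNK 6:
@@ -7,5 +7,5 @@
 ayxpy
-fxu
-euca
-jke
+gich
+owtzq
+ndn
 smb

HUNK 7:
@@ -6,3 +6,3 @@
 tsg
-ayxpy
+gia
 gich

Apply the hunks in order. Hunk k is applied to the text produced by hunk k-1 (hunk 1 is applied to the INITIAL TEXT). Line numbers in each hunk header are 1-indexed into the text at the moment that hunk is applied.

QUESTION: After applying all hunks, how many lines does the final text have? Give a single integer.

Answer: 14

Derivation:
Hunk 1: at line 3 remove [xlxk] add [oonvg,ggz,hgaf] -> 15 lines: ccnz cnwlk urha fxm oonvg ggz hgaf shgat xepww euca jke smb smcv hrhse mvh
Hunk 2: at line 5 remove [ggz,hgaf] add [tsg,ayxpy,pvxj] -> 16 lines: ccnz cnwlk urha fxm oonvg tsg ayxpy pvxj shgat xepww euca jke smb smcv hrhse mvh
Hunk 3: at line 1 remove [cnwlk,urha] add [ltja,whq,xfx] -> 17 lines: ccnz ltja whq xfx fxm oonvg tsg ayxpy pvxj shgat xepww euca jke smb smcv hrhse mvh
Hunk 4: at line 8 remove [pvxj,shgat,xepww] add [fxu] -> 15 lines: ccnz ltja whq xfx fxm oonvg tsg ayxpy fxu euca jke smb smcv hrhse mvh
Hunk 5: at line 2 remove [whq,xfx,fxm] add [mpxsd,wrgh] -> 14 lines: ccnz ltja mpxsd wrgh oonvg tsg ayxpy fxu euca jke smb smcv hrhse mvh
Hunk 6: at line 7 remove [fxu,euca,jke] add [gich,owtzq,ndn] -> 14 lines: ccnz ltja mpxsd wrgh oonvg tsg ayxpy gich owtzq ndn smb smcv hrhse mvh
Hunk 7: at line 6 remove [ayxpy] add [gia] -> 14 lines: ccnz ltja mpxsd wrgh oonvg tsg gia gich owtzq ndn smb smcv hrhse mvh
Final line count: 14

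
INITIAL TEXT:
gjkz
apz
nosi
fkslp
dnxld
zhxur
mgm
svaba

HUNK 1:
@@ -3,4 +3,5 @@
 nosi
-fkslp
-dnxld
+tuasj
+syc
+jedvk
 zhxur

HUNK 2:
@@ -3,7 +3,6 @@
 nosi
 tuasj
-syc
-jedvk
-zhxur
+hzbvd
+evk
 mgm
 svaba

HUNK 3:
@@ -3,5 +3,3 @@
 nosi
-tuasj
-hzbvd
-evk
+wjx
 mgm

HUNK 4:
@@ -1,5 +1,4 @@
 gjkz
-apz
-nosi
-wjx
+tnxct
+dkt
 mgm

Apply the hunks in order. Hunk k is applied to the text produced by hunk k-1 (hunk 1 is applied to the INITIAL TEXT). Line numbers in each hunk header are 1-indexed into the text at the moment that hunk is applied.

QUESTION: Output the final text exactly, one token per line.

Hunk 1: at line 3 remove [fkslp,dnxld] add [tuasj,syc,jedvk] -> 9 lines: gjkz apz nosi tuasj syc jedvk zhxur mgm svaba
Hunk 2: at line 3 remove [syc,jedvk,zhxur] add [hzbvd,evk] -> 8 lines: gjkz apz nosi tuasj hzbvd evk mgm svaba
Hunk 3: at line 3 remove [tuasj,hzbvd,evk] add [wjx] -> 6 lines: gjkz apz nosi wjx mgm svaba
Hunk 4: at line 1 remove [apz,nosi,wjx] add [tnxct,dkt] -> 5 lines: gjkz tnxct dkt mgm svaba

Answer: gjkz
tnxct
dkt
mgm
svaba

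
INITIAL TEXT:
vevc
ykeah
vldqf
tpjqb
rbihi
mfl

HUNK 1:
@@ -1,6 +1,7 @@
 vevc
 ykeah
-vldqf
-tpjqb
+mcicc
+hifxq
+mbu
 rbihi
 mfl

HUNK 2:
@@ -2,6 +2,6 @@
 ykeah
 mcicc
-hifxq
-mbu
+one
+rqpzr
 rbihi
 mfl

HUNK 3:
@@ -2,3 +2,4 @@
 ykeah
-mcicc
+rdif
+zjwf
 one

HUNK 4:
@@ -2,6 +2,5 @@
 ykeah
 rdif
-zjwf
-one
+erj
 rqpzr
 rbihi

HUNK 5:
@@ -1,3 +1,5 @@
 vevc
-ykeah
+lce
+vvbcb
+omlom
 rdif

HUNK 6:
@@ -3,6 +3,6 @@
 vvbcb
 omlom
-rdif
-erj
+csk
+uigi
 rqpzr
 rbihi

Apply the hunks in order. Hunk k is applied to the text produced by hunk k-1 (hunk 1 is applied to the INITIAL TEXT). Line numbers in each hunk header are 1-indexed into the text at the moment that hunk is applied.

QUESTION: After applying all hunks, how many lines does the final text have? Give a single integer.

Hunk 1: at line 1 remove [vldqf,tpjqb] add [mcicc,hifxq,mbu] -> 7 lines: vevc ykeah mcicc hifxq mbu rbihi mfl
Hunk 2: at line 2 remove [hifxq,mbu] add [one,rqpzr] -> 7 lines: vevc ykeah mcicc one rqpzr rbihi mfl
Hunk 3: at line 2 remove [mcicc] add [rdif,zjwf] -> 8 lines: vevc ykeah rdif zjwf one rqpzr rbihi mfl
Hunk 4: at line 2 remove [zjwf,one] add [erj] -> 7 lines: vevc ykeah rdif erj rqpzr rbihi mfl
Hunk 5: at line 1 remove [ykeah] add [lce,vvbcb,omlom] -> 9 lines: vevc lce vvbcb omlom rdif erj rqpzr rbihi mfl
Hunk 6: at line 3 remove [rdif,erj] add [csk,uigi] -> 9 lines: vevc lce vvbcb omlom csk uigi rqpzr rbihi mfl
Final line count: 9

Answer: 9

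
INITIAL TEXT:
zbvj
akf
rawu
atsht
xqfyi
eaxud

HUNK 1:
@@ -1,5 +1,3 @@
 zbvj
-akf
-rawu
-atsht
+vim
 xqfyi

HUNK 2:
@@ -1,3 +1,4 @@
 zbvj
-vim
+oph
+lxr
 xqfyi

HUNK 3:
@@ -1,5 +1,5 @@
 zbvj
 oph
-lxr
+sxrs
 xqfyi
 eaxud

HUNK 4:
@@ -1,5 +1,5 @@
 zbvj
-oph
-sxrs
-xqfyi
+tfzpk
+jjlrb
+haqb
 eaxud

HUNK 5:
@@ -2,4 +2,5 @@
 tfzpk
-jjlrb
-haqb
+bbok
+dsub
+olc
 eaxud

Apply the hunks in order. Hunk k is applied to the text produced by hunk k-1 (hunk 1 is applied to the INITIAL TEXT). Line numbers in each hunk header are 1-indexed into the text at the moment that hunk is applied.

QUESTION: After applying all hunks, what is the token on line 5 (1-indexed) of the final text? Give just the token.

Hunk 1: at line 1 remove [akf,rawu,atsht] add [vim] -> 4 lines: zbvj vim xqfyi eaxud
Hunk 2: at line 1 remove [vim] add [oph,lxr] -> 5 lines: zbvj oph lxr xqfyi eaxud
Hunk 3: at line 1 remove [lxr] add [sxrs] -> 5 lines: zbvj oph sxrs xqfyi eaxud
Hunk 4: at line 1 remove [oph,sxrs,xqfyi] add [tfzpk,jjlrb,haqb] -> 5 lines: zbvj tfzpk jjlrb haqb eaxud
Hunk 5: at line 2 remove [jjlrb,haqb] add [bbok,dsub,olc] -> 6 lines: zbvj tfzpk bbok dsub olc eaxud
Final line 5: olc

Answer: olc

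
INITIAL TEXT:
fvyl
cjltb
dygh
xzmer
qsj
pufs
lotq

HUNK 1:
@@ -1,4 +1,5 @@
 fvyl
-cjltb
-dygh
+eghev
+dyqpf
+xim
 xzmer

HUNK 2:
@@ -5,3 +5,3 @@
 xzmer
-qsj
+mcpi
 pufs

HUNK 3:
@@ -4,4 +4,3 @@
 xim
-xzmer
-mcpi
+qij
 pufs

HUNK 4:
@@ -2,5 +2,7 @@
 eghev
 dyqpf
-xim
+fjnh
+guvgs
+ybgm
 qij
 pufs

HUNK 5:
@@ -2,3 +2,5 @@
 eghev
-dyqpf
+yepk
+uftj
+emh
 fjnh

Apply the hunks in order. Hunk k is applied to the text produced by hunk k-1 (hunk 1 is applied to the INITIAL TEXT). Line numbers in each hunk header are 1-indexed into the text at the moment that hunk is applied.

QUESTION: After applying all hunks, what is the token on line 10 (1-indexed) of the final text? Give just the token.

Hunk 1: at line 1 remove [cjltb,dygh] add [eghev,dyqpf,xim] -> 8 lines: fvyl eghev dyqpf xim xzmer qsj pufs lotq
Hunk 2: at line 5 remove [qsj] add [mcpi] -> 8 lines: fvyl eghev dyqpf xim xzmer mcpi pufs lotq
Hunk 3: at line 4 remove [xzmer,mcpi] add [qij] -> 7 lines: fvyl eghev dyqpf xim qij pufs lotq
Hunk 4: at line 2 remove [xim] add [fjnh,guvgs,ybgm] -> 9 lines: fvyl eghev dyqpf fjnh guvgs ybgm qij pufs lotq
Hunk 5: at line 2 remove [dyqpf] add [yepk,uftj,emh] -> 11 lines: fvyl eghev yepk uftj emh fjnh guvgs ybgm qij pufs lotq
Final line 10: pufs

Answer: pufs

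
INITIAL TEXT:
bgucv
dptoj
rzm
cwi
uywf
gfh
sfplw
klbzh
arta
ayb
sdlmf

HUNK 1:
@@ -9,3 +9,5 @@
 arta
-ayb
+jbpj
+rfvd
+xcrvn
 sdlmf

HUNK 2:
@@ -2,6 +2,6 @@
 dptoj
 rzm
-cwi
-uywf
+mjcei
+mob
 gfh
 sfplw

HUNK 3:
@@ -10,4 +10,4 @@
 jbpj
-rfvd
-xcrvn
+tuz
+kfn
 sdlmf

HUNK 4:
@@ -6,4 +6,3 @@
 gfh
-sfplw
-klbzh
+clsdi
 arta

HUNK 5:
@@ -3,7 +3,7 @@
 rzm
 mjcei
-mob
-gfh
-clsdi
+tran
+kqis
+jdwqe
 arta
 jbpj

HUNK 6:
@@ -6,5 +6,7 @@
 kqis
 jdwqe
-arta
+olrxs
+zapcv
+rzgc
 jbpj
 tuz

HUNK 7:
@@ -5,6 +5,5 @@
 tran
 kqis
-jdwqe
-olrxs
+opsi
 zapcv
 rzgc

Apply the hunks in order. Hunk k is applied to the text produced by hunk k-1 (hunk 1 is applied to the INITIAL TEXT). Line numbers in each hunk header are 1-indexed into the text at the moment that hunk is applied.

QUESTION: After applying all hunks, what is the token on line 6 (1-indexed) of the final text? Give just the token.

Hunk 1: at line 9 remove [ayb] add [jbpj,rfvd,xcrvn] -> 13 lines: bgucv dptoj rzm cwi uywf gfh sfplw klbzh arta jbpj rfvd xcrvn sdlmf
Hunk 2: at line 2 remove [cwi,uywf] add [mjcei,mob] -> 13 lines: bgucv dptoj rzm mjcei mob gfh sfplw klbzh arta jbpj rfvd xcrvn sdlmf
Hunk 3: at line 10 remove [rfvd,xcrvn] add [tuz,kfn] -> 13 lines: bgucv dptoj rzm mjcei mob gfh sfplw klbzh arta jbpj tuz kfn sdlmf
Hunk 4: at line 6 remove [sfplw,klbzh] add [clsdi] -> 12 lines: bgucv dptoj rzm mjcei mob gfh clsdi arta jbpj tuz kfn sdlmf
Hunk 5: at line 3 remove [mob,gfh,clsdi] add [tran,kqis,jdwqe] -> 12 lines: bgucv dptoj rzm mjcei tran kqis jdwqe arta jbpj tuz kfn sdlmf
Hunk 6: at line 6 remove [arta] add [olrxs,zapcv,rzgc] -> 14 lines: bgucv dptoj rzm mjcei tran kqis jdwqe olrxs zapcv rzgc jbpj tuz kfn sdlmf
Hunk 7: at line 5 remove [jdwqe,olrxs] add [opsi] -> 13 lines: bgucv dptoj rzm mjcei tran kqis opsi zapcv rzgc jbpj tuz kfn sdlmf
Final line 6: kqis

Answer: kqis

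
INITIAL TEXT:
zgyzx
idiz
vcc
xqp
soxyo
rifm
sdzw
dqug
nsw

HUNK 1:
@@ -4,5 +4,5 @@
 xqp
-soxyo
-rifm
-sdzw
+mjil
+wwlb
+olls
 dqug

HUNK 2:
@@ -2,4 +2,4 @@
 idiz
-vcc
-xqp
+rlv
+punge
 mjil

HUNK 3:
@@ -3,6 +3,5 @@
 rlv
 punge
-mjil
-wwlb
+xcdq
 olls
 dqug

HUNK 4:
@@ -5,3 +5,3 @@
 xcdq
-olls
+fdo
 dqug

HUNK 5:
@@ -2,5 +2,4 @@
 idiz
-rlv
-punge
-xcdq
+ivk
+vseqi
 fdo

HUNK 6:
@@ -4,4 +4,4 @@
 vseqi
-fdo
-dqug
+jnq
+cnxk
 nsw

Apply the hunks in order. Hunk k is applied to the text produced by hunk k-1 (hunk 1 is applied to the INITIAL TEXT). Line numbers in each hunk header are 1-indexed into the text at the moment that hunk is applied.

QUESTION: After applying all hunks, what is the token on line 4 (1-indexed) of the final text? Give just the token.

Hunk 1: at line 4 remove [soxyo,rifm,sdzw] add [mjil,wwlb,olls] -> 9 lines: zgyzx idiz vcc xqp mjil wwlb olls dqug nsw
Hunk 2: at line 2 remove [vcc,xqp] add [rlv,punge] -> 9 lines: zgyzx idiz rlv punge mjil wwlb olls dqug nsw
Hunk 3: at line 3 remove [mjil,wwlb] add [xcdq] -> 8 lines: zgyzx idiz rlv punge xcdq olls dqug nsw
Hunk 4: at line 5 remove [olls] add [fdo] -> 8 lines: zgyzx idiz rlv punge xcdq fdo dqug nsw
Hunk 5: at line 2 remove [rlv,punge,xcdq] add [ivk,vseqi] -> 7 lines: zgyzx idiz ivk vseqi fdo dqug nsw
Hunk 6: at line 4 remove [fdo,dqug] add [jnq,cnxk] -> 7 lines: zgyzx idiz ivk vseqi jnq cnxk nsw
Final line 4: vseqi

Answer: vseqi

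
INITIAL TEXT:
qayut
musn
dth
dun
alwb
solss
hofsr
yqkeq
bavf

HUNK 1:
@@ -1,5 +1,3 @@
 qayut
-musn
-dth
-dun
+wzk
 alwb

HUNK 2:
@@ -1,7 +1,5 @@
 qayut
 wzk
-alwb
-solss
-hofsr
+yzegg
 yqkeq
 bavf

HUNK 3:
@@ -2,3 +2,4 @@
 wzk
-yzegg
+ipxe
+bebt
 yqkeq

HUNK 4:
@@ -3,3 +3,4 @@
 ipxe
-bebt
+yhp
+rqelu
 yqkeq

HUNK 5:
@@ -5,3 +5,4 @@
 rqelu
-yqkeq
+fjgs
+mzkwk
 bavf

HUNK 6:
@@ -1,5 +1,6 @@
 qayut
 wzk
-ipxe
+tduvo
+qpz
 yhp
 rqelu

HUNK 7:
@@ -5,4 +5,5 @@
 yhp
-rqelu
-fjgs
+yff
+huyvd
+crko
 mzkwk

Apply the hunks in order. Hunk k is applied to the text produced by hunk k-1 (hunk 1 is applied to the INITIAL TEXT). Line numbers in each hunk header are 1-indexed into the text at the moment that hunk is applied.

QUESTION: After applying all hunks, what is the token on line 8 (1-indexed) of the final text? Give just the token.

Answer: crko

Derivation:
Hunk 1: at line 1 remove [musn,dth,dun] add [wzk] -> 7 lines: qayut wzk alwb solss hofsr yqkeq bavf
Hunk 2: at line 1 remove [alwb,solss,hofsr] add [yzegg] -> 5 lines: qayut wzk yzegg yqkeq bavf
Hunk 3: at line 2 remove [yzegg] add [ipxe,bebt] -> 6 lines: qayut wzk ipxe bebt yqkeq bavf
Hunk 4: at line 3 remove [bebt] add [yhp,rqelu] -> 7 lines: qayut wzk ipxe yhp rqelu yqkeq bavf
Hunk 5: at line 5 remove [yqkeq] add [fjgs,mzkwk] -> 8 lines: qayut wzk ipxe yhp rqelu fjgs mzkwk bavf
Hunk 6: at line 1 remove [ipxe] add [tduvo,qpz] -> 9 lines: qayut wzk tduvo qpz yhp rqelu fjgs mzkwk bavf
Hunk 7: at line 5 remove [rqelu,fjgs] add [yff,huyvd,crko] -> 10 lines: qayut wzk tduvo qpz yhp yff huyvd crko mzkwk bavf
Final line 8: crko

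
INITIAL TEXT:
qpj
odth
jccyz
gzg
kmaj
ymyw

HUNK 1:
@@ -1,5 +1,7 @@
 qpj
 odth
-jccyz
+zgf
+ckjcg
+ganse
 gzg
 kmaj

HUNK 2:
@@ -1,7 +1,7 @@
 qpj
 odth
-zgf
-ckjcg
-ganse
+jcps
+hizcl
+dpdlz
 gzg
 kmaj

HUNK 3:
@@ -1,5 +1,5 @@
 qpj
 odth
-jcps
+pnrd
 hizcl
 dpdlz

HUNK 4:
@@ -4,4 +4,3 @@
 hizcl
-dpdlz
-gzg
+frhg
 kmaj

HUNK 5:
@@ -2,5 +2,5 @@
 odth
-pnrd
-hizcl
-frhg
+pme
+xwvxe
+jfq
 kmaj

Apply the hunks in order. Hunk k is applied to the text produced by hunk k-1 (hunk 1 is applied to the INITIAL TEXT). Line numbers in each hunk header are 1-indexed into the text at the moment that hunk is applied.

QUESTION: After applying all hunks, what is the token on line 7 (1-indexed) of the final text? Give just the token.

Answer: ymyw

Derivation:
Hunk 1: at line 1 remove [jccyz] add [zgf,ckjcg,ganse] -> 8 lines: qpj odth zgf ckjcg ganse gzg kmaj ymyw
Hunk 2: at line 1 remove [zgf,ckjcg,ganse] add [jcps,hizcl,dpdlz] -> 8 lines: qpj odth jcps hizcl dpdlz gzg kmaj ymyw
Hunk 3: at line 1 remove [jcps] add [pnrd] -> 8 lines: qpj odth pnrd hizcl dpdlz gzg kmaj ymyw
Hunk 4: at line 4 remove [dpdlz,gzg] add [frhg] -> 7 lines: qpj odth pnrd hizcl frhg kmaj ymyw
Hunk 5: at line 2 remove [pnrd,hizcl,frhg] add [pme,xwvxe,jfq] -> 7 lines: qpj odth pme xwvxe jfq kmaj ymyw
Final line 7: ymyw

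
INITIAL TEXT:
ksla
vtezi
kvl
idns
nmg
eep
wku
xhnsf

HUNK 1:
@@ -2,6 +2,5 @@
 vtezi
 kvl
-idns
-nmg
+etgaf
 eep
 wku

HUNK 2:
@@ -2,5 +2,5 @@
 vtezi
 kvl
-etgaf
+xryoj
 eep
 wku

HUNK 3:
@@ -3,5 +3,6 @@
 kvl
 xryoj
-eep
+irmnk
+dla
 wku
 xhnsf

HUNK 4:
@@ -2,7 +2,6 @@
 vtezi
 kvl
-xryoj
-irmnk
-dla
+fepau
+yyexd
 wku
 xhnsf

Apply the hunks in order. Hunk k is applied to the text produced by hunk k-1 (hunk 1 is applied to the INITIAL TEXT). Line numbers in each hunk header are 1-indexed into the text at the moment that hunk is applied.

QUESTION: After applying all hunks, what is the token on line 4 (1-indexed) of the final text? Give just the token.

Answer: fepau

Derivation:
Hunk 1: at line 2 remove [idns,nmg] add [etgaf] -> 7 lines: ksla vtezi kvl etgaf eep wku xhnsf
Hunk 2: at line 2 remove [etgaf] add [xryoj] -> 7 lines: ksla vtezi kvl xryoj eep wku xhnsf
Hunk 3: at line 3 remove [eep] add [irmnk,dla] -> 8 lines: ksla vtezi kvl xryoj irmnk dla wku xhnsf
Hunk 4: at line 2 remove [xryoj,irmnk,dla] add [fepau,yyexd] -> 7 lines: ksla vtezi kvl fepau yyexd wku xhnsf
Final line 4: fepau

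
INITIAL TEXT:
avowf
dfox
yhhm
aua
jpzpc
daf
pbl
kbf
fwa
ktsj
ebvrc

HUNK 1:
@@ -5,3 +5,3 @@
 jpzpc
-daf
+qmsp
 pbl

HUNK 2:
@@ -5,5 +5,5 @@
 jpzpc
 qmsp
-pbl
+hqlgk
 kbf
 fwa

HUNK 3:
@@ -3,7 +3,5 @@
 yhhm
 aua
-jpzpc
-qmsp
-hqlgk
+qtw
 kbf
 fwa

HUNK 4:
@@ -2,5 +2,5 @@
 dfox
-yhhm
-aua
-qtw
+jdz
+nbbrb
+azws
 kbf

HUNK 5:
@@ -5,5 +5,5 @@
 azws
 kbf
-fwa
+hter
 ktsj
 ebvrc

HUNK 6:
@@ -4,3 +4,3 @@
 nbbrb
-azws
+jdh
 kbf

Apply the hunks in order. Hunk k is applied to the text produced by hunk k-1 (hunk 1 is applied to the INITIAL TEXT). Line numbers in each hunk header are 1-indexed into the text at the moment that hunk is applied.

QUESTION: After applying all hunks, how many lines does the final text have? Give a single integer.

Hunk 1: at line 5 remove [daf] add [qmsp] -> 11 lines: avowf dfox yhhm aua jpzpc qmsp pbl kbf fwa ktsj ebvrc
Hunk 2: at line 5 remove [pbl] add [hqlgk] -> 11 lines: avowf dfox yhhm aua jpzpc qmsp hqlgk kbf fwa ktsj ebvrc
Hunk 3: at line 3 remove [jpzpc,qmsp,hqlgk] add [qtw] -> 9 lines: avowf dfox yhhm aua qtw kbf fwa ktsj ebvrc
Hunk 4: at line 2 remove [yhhm,aua,qtw] add [jdz,nbbrb,azws] -> 9 lines: avowf dfox jdz nbbrb azws kbf fwa ktsj ebvrc
Hunk 5: at line 5 remove [fwa] add [hter] -> 9 lines: avowf dfox jdz nbbrb azws kbf hter ktsj ebvrc
Hunk 6: at line 4 remove [azws] add [jdh] -> 9 lines: avowf dfox jdz nbbrb jdh kbf hter ktsj ebvrc
Final line count: 9

Answer: 9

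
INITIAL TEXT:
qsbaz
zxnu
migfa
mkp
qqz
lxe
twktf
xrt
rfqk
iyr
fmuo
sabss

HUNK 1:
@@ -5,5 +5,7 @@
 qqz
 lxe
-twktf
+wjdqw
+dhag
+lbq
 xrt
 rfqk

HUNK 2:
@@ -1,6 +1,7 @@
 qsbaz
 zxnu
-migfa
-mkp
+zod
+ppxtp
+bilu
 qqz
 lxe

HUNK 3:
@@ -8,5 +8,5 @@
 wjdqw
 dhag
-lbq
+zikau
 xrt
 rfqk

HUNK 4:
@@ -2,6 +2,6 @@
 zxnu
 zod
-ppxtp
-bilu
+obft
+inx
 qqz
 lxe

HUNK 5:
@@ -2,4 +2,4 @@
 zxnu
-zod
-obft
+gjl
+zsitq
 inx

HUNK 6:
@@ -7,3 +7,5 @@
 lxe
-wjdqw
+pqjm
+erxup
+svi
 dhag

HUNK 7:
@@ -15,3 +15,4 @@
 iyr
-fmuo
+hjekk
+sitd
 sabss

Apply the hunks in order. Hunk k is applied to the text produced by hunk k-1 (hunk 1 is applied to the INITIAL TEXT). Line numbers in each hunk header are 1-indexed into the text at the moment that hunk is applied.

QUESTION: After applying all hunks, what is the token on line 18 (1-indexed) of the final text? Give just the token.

Answer: sabss

Derivation:
Hunk 1: at line 5 remove [twktf] add [wjdqw,dhag,lbq] -> 14 lines: qsbaz zxnu migfa mkp qqz lxe wjdqw dhag lbq xrt rfqk iyr fmuo sabss
Hunk 2: at line 1 remove [migfa,mkp] add [zod,ppxtp,bilu] -> 15 lines: qsbaz zxnu zod ppxtp bilu qqz lxe wjdqw dhag lbq xrt rfqk iyr fmuo sabss
Hunk 3: at line 8 remove [lbq] add [zikau] -> 15 lines: qsbaz zxnu zod ppxtp bilu qqz lxe wjdqw dhag zikau xrt rfqk iyr fmuo sabss
Hunk 4: at line 2 remove [ppxtp,bilu] add [obft,inx] -> 15 lines: qsbaz zxnu zod obft inx qqz lxe wjdqw dhag zikau xrt rfqk iyr fmuo sabss
Hunk 5: at line 2 remove [zod,obft] add [gjl,zsitq] -> 15 lines: qsbaz zxnu gjl zsitq inx qqz lxe wjdqw dhag zikau xrt rfqk iyr fmuo sabss
Hunk 6: at line 7 remove [wjdqw] add [pqjm,erxup,svi] -> 17 lines: qsbaz zxnu gjl zsitq inx qqz lxe pqjm erxup svi dhag zikau xrt rfqk iyr fmuo sabss
Hunk 7: at line 15 remove [fmuo] add [hjekk,sitd] -> 18 lines: qsbaz zxnu gjl zsitq inx qqz lxe pqjm erxup svi dhag zikau xrt rfqk iyr hjekk sitd sabss
Final line 18: sabss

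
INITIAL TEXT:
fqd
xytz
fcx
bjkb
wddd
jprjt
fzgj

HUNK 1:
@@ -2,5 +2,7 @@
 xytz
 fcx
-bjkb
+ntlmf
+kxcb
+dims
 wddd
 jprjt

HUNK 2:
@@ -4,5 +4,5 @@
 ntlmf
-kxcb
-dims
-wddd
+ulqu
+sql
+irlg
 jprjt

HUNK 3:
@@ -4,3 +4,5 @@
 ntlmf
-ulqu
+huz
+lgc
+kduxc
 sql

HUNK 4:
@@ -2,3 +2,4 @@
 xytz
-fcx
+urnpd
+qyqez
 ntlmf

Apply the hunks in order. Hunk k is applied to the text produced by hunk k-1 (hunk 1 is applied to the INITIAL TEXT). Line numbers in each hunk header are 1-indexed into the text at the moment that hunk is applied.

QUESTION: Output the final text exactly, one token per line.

Answer: fqd
xytz
urnpd
qyqez
ntlmf
huz
lgc
kduxc
sql
irlg
jprjt
fzgj

Derivation:
Hunk 1: at line 2 remove [bjkb] add [ntlmf,kxcb,dims] -> 9 lines: fqd xytz fcx ntlmf kxcb dims wddd jprjt fzgj
Hunk 2: at line 4 remove [kxcb,dims,wddd] add [ulqu,sql,irlg] -> 9 lines: fqd xytz fcx ntlmf ulqu sql irlg jprjt fzgj
Hunk 3: at line 4 remove [ulqu] add [huz,lgc,kduxc] -> 11 lines: fqd xytz fcx ntlmf huz lgc kduxc sql irlg jprjt fzgj
Hunk 4: at line 2 remove [fcx] add [urnpd,qyqez] -> 12 lines: fqd xytz urnpd qyqez ntlmf huz lgc kduxc sql irlg jprjt fzgj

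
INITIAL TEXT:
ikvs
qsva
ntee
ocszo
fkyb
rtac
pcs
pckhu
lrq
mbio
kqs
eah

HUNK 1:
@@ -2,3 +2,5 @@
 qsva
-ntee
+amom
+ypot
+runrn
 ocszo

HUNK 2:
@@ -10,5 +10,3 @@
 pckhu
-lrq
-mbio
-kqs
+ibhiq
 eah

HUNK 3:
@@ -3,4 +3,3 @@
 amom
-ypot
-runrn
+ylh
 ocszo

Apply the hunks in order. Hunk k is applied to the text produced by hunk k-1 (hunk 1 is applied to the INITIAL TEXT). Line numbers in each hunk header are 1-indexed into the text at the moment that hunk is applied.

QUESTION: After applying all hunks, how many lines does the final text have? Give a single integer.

Answer: 11

Derivation:
Hunk 1: at line 2 remove [ntee] add [amom,ypot,runrn] -> 14 lines: ikvs qsva amom ypot runrn ocszo fkyb rtac pcs pckhu lrq mbio kqs eah
Hunk 2: at line 10 remove [lrq,mbio,kqs] add [ibhiq] -> 12 lines: ikvs qsva amom ypot runrn ocszo fkyb rtac pcs pckhu ibhiq eah
Hunk 3: at line 3 remove [ypot,runrn] add [ylh] -> 11 lines: ikvs qsva amom ylh ocszo fkyb rtac pcs pckhu ibhiq eah
Final line count: 11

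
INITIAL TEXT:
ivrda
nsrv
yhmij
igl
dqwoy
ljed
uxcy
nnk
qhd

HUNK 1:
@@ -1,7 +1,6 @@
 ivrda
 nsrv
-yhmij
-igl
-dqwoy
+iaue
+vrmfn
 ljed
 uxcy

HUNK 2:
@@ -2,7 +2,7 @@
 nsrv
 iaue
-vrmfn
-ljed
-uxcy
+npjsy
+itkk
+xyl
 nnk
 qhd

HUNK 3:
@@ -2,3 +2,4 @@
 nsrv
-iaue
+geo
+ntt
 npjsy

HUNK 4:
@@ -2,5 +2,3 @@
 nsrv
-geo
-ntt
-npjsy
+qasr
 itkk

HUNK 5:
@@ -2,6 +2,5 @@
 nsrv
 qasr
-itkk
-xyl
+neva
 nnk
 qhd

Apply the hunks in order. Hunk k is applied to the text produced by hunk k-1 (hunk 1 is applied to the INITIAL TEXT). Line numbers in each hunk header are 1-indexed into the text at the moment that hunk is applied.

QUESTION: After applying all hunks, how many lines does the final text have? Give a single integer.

Hunk 1: at line 1 remove [yhmij,igl,dqwoy] add [iaue,vrmfn] -> 8 lines: ivrda nsrv iaue vrmfn ljed uxcy nnk qhd
Hunk 2: at line 2 remove [vrmfn,ljed,uxcy] add [npjsy,itkk,xyl] -> 8 lines: ivrda nsrv iaue npjsy itkk xyl nnk qhd
Hunk 3: at line 2 remove [iaue] add [geo,ntt] -> 9 lines: ivrda nsrv geo ntt npjsy itkk xyl nnk qhd
Hunk 4: at line 2 remove [geo,ntt,npjsy] add [qasr] -> 7 lines: ivrda nsrv qasr itkk xyl nnk qhd
Hunk 5: at line 2 remove [itkk,xyl] add [neva] -> 6 lines: ivrda nsrv qasr neva nnk qhd
Final line count: 6

Answer: 6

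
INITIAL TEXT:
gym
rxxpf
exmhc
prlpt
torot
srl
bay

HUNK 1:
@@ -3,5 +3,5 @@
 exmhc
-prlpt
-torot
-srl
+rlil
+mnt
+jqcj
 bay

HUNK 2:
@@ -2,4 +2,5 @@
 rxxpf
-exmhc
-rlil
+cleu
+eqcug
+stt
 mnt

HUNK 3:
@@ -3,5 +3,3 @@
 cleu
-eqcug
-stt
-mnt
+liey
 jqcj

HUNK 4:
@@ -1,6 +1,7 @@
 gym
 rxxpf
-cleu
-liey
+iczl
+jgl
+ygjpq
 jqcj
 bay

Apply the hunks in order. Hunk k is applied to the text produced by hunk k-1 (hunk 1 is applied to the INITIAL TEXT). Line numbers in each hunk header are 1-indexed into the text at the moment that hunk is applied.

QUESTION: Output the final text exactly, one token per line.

Answer: gym
rxxpf
iczl
jgl
ygjpq
jqcj
bay

Derivation:
Hunk 1: at line 3 remove [prlpt,torot,srl] add [rlil,mnt,jqcj] -> 7 lines: gym rxxpf exmhc rlil mnt jqcj bay
Hunk 2: at line 2 remove [exmhc,rlil] add [cleu,eqcug,stt] -> 8 lines: gym rxxpf cleu eqcug stt mnt jqcj bay
Hunk 3: at line 3 remove [eqcug,stt,mnt] add [liey] -> 6 lines: gym rxxpf cleu liey jqcj bay
Hunk 4: at line 1 remove [cleu,liey] add [iczl,jgl,ygjpq] -> 7 lines: gym rxxpf iczl jgl ygjpq jqcj bay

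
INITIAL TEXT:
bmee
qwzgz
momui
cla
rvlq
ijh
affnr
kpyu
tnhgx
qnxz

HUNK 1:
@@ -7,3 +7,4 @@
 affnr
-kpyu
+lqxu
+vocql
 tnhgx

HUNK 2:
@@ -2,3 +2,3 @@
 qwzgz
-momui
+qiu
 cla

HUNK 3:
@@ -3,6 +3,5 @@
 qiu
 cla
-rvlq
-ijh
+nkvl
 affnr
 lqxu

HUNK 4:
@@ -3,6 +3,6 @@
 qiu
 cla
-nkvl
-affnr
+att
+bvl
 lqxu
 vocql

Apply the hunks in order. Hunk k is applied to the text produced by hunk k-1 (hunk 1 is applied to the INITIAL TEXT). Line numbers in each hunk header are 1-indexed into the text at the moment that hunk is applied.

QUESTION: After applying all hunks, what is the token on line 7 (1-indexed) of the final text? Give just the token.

Hunk 1: at line 7 remove [kpyu] add [lqxu,vocql] -> 11 lines: bmee qwzgz momui cla rvlq ijh affnr lqxu vocql tnhgx qnxz
Hunk 2: at line 2 remove [momui] add [qiu] -> 11 lines: bmee qwzgz qiu cla rvlq ijh affnr lqxu vocql tnhgx qnxz
Hunk 3: at line 3 remove [rvlq,ijh] add [nkvl] -> 10 lines: bmee qwzgz qiu cla nkvl affnr lqxu vocql tnhgx qnxz
Hunk 4: at line 3 remove [nkvl,affnr] add [att,bvl] -> 10 lines: bmee qwzgz qiu cla att bvl lqxu vocql tnhgx qnxz
Final line 7: lqxu

Answer: lqxu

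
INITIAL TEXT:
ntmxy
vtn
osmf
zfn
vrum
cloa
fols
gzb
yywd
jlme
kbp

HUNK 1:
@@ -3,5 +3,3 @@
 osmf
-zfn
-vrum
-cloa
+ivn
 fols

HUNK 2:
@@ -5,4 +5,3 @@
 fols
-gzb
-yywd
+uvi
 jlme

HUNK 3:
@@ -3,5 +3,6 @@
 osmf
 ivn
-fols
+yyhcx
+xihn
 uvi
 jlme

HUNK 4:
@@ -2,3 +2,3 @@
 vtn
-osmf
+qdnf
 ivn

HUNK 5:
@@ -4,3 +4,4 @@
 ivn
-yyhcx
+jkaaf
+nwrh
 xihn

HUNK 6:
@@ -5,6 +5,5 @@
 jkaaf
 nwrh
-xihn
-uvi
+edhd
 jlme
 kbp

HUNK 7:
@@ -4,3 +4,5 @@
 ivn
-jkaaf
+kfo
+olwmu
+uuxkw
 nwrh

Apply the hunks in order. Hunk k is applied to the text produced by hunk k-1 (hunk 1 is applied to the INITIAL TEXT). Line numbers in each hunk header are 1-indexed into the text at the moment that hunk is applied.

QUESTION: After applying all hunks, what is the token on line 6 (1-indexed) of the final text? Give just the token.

Answer: olwmu

Derivation:
Hunk 1: at line 3 remove [zfn,vrum,cloa] add [ivn] -> 9 lines: ntmxy vtn osmf ivn fols gzb yywd jlme kbp
Hunk 2: at line 5 remove [gzb,yywd] add [uvi] -> 8 lines: ntmxy vtn osmf ivn fols uvi jlme kbp
Hunk 3: at line 3 remove [fols] add [yyhcx,xihn] -> 9 lines: ntmxy vtn osmf ivn yyhcx xihn uvi jlme kbp
Hunk 4: at line 2 remove [osmf] add [qdnf] -> 9 lines: ntmxy vtn qdnf ivn yyhcx xihn uvi jlme kbp
Hunk 5: at line 4 remove [yyhcx] add [jkaaf,nwrh] -> 10 lines: ntmxy vtn qdnf ivn jkaaf nwrh xihn uvi jlme kbp
Hunk 6: at line 5 remove [xihn,uvi] add [edhd] -> 9 lines: ntmxy vtn qdnf ivn jkaaf nwrh edhd jlme kbp
Hunk 7: at line 4 remove [jkaaf] add [kfo,olwmu,uuxkw] -> 11 lines: ntmxy vtn qdnf ivn kfo olwmu uuxkw nwrh edhd jlme kbp
Final line 6: olwmu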